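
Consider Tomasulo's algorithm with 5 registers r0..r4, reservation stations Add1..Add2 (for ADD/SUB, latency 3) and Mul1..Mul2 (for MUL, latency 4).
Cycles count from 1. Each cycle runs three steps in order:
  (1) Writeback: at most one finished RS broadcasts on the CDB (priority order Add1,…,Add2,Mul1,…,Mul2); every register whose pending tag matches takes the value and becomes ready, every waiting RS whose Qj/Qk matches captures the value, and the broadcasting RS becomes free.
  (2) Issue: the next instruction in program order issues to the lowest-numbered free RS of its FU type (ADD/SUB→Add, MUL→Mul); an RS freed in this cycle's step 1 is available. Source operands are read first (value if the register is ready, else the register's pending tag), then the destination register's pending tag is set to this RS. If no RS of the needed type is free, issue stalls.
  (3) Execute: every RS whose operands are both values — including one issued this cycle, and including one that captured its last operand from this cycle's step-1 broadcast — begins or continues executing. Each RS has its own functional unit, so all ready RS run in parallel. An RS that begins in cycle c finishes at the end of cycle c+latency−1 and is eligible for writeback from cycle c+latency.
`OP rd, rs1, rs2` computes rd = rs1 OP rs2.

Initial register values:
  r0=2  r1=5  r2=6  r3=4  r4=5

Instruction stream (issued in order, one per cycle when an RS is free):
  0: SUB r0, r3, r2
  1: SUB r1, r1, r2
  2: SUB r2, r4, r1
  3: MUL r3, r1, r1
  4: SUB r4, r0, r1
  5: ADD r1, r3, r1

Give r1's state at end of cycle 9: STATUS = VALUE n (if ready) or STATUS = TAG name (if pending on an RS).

cycle 1: issue SUB r0<-Add1 // r0:Add1,r1:5,r2:6,r3:4,r4:5
cycle 2: issue SUB r1<-Add2 // r0:Add1,r1:Add2,r2:6,r3:4,r4:5
cycle 3: stall // r0:Add1,r1:Add2,r2:6,r3:4,r4:5
cycle 4: CDB Add1=-2; issue SUB r2<-Add1 // r0:-2,r1:Add2,r2:Add1,r3:4,r4:5
cycle 5: CDB Add2=-1; issue MUL r3<-Mul1 // r0:-2,r1:-1,r2:Add1,r3:Mul1,r4:5
cycle 6: issue SUB r4<-Add2 // r0:-2,r1:-1,r2:Add1,r3:Mul1,r4:Add2
cycle 7: stall // r0:-2,r1:-1,r2:Add1,r3:Mul1,r4:Add2
cycle 8: CDB Add1=6; issue ADD r1<-Add1 // r0:-2,r1:Add1,r2:6,r3:Mul1,r4:Add2
cycle 9: CDB Add2=-1 // r0:-2,r1:Add1,r2:6,r3:Mul1,r4:-1

STATUS = TAG Add1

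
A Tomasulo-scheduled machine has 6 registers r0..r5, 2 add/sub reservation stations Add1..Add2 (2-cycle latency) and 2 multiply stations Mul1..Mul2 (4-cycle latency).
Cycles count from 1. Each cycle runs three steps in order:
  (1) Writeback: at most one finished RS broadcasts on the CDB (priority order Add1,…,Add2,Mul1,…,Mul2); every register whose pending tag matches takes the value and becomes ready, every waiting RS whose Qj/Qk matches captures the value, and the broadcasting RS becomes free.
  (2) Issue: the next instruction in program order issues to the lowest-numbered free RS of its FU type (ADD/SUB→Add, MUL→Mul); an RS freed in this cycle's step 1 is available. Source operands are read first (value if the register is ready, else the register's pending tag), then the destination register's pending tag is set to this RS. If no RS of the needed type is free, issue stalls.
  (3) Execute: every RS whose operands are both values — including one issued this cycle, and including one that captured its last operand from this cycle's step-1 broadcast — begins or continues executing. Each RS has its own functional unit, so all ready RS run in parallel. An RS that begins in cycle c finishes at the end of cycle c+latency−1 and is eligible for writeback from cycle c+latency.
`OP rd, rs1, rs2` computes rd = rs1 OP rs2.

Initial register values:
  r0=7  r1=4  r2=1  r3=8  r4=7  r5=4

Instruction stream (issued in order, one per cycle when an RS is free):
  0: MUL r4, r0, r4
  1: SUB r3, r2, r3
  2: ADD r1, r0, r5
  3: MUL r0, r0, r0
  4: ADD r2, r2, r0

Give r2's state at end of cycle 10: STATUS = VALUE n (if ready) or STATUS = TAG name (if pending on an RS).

STATUS = VALUE 50

cycle 1: issue MUL r4<-Mul1 // r0:7,r1:4,r2:1,r3:8,r4:Mul1,r5:4
cycle 2: issue SUB r3<-Add1 // r0:7,r1:4,r2:1,r3:Add1,r4:Mul1,r5:4
cycle 3: issue ADD r1<-Add2 // r0:7,r1:Add2,r2:1,r3:Add1,r4:Mul1,r5:4
cycle 4: CDB Add1=-7; issue MUL r0<-Mul2 // r0:Mul2,r1:Add2,r2:1,r3:-7,r4:Mul1,r5:4
cycle 5: CDB Add2=11; issue ADD r2<-Add1 // r0:Mul2,r1:11,r2:Add1,r3:-7,r4:Mul1,r5:4
cycle 6: CDB Mul1=49 // r0:Mul2,r1:11,r2:Add1,r3:-7,r4:49,r5:4
cycle 7: - // r0:Mul2,r1:11,r2:Add1,r3:-7,r4:49,r5:4
cycle 8: CDB Mul2=49 // r0:49,r1:11,r2:Add1,r3:-7,r4:49,r5:4
cycle 9: - // r0:49,r1:11,r2:Add1,r3:-7,r4:49,r5:4
cycle 10: CDB Add1=50 // r0:49,r1:11,r2:50,r3:-7,r4:49,r5:4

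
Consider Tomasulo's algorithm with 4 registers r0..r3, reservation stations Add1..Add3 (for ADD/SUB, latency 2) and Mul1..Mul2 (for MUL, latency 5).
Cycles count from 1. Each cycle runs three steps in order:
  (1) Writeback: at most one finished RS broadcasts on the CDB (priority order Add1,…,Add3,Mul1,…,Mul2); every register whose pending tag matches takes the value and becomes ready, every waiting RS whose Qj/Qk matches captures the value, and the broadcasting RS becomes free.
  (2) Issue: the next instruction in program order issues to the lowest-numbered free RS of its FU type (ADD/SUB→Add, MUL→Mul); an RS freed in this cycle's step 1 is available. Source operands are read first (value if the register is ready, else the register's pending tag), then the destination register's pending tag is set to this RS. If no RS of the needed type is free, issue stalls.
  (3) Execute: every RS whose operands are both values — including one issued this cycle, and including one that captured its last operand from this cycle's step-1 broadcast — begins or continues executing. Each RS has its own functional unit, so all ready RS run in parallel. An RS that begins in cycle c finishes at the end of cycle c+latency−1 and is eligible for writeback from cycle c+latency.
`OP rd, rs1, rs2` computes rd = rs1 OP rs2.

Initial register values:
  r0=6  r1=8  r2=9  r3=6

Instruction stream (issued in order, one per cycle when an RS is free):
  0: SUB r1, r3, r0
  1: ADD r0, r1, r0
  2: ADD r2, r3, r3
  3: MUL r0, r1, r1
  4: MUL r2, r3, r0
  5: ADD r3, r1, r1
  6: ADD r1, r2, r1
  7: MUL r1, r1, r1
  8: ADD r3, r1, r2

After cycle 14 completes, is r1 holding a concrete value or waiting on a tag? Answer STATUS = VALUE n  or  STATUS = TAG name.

STATUS = TAG Mul1

cycle 1: issue SUB r1<-Add1 // r0:6,r1:Add1,r2:9,r3:6
cycle 2: issue ADD r0<-Add2 // r0:Add2,r1:Add1,r2:9,r3:6
cycle 3: CDB Add1=0; issue ADD r2<-Add1 // r0:Add2,r1:0,r2:Add1,r3:6
cycle 4: issue MUL r0<-Mul1 // r0:Mul1,r1:0,r2:Add1,r3:6
cycle 5: CDB Add1=12; issue MUL r2<-Mul2 // r0:Mul1,r1:0,r2:Mul2,r3:6
cycle 6: CDB Add2=6; issue ADD r3<-Add1 // r0:Mul1,r1:0,r2:Mul2,r3:Add1
cycle 7: issue ADD r1<-Add2 // r0:Mul1,r1:Add2,r2:Mul2,r3:Add1
cycle 8: CDB Add1=0; stall // r0:Mul1,r1:Add2,r2:Mul2,r3:0
cycle 9: CDB Mul1=0; issue MUL r1<-Mul1 // r0:0,r1:Mul1,r2:Mul2,r3:0
cycle 10: issue ADD r3<-Add1 // r0:0,r1:Mul1,r2:Mul2,r3:Add1
cycle 11: - // r0:0,r1:Mul1,r2:Mul2,r3:Add1
cycle 12: - // r0:0,r1:Mul1,r2:Mul2,r3:Add1
cycle 13: - // r0:0,r1:Mul1,r2:Mul2,r3:Add1
cycle 14: CDB Mul2=0 // r0:0,r1:Mul1,r2:0,r3:Add1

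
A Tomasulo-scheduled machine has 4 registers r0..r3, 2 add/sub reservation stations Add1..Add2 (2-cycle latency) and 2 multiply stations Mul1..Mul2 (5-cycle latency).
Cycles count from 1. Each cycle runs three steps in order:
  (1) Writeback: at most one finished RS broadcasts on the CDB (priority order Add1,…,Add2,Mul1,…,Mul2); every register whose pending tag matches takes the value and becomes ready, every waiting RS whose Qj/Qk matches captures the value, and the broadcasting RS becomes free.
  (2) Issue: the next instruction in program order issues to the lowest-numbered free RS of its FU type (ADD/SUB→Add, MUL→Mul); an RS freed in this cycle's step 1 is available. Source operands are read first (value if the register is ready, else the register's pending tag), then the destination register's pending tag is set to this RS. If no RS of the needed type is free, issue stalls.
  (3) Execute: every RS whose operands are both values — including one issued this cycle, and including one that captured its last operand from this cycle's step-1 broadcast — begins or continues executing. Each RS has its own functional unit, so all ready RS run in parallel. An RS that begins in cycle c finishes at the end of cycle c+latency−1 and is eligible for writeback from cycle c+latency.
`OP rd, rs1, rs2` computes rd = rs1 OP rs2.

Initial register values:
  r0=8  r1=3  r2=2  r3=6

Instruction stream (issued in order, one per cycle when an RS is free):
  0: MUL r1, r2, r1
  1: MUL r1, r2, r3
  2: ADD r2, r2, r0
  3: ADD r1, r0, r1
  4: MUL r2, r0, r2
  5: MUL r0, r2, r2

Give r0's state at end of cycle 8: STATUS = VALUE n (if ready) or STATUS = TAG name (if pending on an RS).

STATUS = TAG Mul2

c1: issue MUL r1<-Mul1 | r0:8,r1:Mul1,r2:2,r3:6
c2: issue MUL r1<-Mul2 | r0:8,r1:Mul2,r2:2,r3:6
c3: issue ADD r2<-Add1 | r0:8,r1:Mul2,r2:Add1,r3:6
c4: issue ADD r1<-Add2 | r0:8,r1:Add2,r2:Add1,r3:6
c5: CDB Add1=10; stall | r0:8,r1:Add2,r2:10,r3:6
c6: CDB Mul1=6; issue MUL r2<-Mul1 | r0:8,r1:Add2,r2:Mul1,r3:6
c7: CDB Mul2=12; issue MUL r0<-Mul2 | r0:Mul2,r1:Add2,r2:Mul1,r3:6
c8: - | r0:Mul2,r1:Add2,r2:Mul1,r3:6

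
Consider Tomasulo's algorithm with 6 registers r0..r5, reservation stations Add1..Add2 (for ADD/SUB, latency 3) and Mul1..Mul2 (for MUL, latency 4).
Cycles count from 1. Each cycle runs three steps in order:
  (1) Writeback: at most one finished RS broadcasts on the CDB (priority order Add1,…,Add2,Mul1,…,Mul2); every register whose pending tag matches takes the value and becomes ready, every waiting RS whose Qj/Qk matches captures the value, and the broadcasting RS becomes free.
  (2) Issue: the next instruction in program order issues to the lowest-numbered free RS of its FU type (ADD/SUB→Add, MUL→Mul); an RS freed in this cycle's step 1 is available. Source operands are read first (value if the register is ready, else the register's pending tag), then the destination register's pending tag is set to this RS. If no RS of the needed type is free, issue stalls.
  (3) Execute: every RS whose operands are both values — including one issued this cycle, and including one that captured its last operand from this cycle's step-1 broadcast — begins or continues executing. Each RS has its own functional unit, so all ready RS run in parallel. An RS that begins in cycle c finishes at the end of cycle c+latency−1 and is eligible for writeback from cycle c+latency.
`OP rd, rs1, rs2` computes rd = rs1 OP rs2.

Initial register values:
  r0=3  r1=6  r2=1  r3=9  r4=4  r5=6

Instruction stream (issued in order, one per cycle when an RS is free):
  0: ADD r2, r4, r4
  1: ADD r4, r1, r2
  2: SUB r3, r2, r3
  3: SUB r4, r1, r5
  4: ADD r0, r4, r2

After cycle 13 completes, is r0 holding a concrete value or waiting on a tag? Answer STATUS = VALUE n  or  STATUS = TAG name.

  c1: issue ADD r2<-Add1  regs: r0:3,r1:6,r2:Add1,r3:9,r4:4,r5:6
  c2: issue ADD r4<-Add2  regs: r0:3,r1:6,r2:Add1,r3:9,r4:Add2,r5:6
  c3: stall  regs: r0:3,r1:6,r2:Add1,r3:9,r4:Add2,r5:6
  c4: CDB Add1=8; issue SUB r3<-Add1  regs: r0:3,r1:6,r2:8,r3:Add1,r4:Add2,r5:6
  c5: stall  regs: r0:3,r1:6,r2:8,r3:Add1,r4:Add2,r5:6
  c6: stall  regs: r0:3,r1:6,r2:8,r3:Add1,r4:Add2,r5:6
  c7: CDB Add1=-1; issue SUB r4<-Add1  regs: r0:3,r1:6,r2:8,r3:-1,r4:Add1,r5:6
  c8: CDB Add2=14; issue ADD r0<-Add2  regs: r0:Add2,r1:6,r2:8,r3:-1,r4:Add1,r5:6
  c9: -  regs: r0:Add2,r1:6,r2:8,r3:-1,r4:Add1,r5:6
  c10: CDB Add1=0  regs: r0:Add2,r1:6,r2:8,r3:-1,r4:0,r5:6
  c11: -  regs: r0:Add2,r1:6,r2:8,r3:-1,r4:0,r5:6
  c12: -  regs: r0:Add2,r1:6,r2:8,r3:-1,r4:0,r5:6
  c13: CDB Add2=8  regs: r0:8,r1:6,r2:8,r3:-1,r4:0,r5:6

STATUS = VALUE 8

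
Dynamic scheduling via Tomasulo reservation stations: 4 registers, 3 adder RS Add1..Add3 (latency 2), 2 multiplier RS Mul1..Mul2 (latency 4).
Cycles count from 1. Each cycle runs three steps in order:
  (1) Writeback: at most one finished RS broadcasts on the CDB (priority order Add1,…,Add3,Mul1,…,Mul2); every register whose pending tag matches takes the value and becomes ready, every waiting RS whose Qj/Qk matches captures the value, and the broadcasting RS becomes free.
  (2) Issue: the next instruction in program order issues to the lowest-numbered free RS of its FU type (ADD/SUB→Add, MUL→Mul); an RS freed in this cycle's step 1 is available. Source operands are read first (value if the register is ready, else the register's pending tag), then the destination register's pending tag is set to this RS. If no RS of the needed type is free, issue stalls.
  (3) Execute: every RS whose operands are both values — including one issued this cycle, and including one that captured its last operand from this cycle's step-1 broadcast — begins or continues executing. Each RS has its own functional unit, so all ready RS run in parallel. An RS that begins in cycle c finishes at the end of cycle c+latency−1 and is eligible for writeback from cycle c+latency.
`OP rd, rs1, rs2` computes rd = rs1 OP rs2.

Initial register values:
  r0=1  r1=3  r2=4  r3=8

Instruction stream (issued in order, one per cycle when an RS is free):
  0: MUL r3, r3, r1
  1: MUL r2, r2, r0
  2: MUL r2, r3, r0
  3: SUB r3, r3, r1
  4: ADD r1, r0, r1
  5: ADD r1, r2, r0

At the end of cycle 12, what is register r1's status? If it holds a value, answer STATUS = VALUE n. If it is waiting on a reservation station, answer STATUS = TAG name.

STATUS = VALUE 25

c1: issue MUL r3<-Mul1 | r0:1,r1:3,r2:4,r3:Mul1
c2: issue MUL r2<-Mul2 | r0:1,r1:3,r2:Mul2,r3:Mul1
c3: stall | r0:1,r1:3,r2:Mul2,r3:Mul1
c4: stall | r0:1,r1:3,r2:Mul2,r3:Mul1
c5: CDB Mul1=24; issue MUL r2<-Mul1 | r0:1,r1:3,r2:Mul1,r3:24
c6: CDB Mul2=4; issue SUB r3<-Add1 | r0:1,r1:3,r2:Mul1,r3:Add1
c7: issue ADD r1<-Add2 | r0:1,r1:Add2,r2:Mul1,r3:Add1
c8: CDB Add1=21; issue ADD r1<-Add1 | r0:1,r1:Add1,r2:Mul1,r3:21
c9: CDB Add2=4 | r0:1,r1:Add1,r2:Mul1,r3:21
c10: CDB Mul1=24 | r0:1,r1:Add1,r2:24,r3:21
c11: - | r0:1,r1:Add1,r2:24,r3:21
c12: CDB Add1=25 | r0:1,r1:25,r2:24,r3:21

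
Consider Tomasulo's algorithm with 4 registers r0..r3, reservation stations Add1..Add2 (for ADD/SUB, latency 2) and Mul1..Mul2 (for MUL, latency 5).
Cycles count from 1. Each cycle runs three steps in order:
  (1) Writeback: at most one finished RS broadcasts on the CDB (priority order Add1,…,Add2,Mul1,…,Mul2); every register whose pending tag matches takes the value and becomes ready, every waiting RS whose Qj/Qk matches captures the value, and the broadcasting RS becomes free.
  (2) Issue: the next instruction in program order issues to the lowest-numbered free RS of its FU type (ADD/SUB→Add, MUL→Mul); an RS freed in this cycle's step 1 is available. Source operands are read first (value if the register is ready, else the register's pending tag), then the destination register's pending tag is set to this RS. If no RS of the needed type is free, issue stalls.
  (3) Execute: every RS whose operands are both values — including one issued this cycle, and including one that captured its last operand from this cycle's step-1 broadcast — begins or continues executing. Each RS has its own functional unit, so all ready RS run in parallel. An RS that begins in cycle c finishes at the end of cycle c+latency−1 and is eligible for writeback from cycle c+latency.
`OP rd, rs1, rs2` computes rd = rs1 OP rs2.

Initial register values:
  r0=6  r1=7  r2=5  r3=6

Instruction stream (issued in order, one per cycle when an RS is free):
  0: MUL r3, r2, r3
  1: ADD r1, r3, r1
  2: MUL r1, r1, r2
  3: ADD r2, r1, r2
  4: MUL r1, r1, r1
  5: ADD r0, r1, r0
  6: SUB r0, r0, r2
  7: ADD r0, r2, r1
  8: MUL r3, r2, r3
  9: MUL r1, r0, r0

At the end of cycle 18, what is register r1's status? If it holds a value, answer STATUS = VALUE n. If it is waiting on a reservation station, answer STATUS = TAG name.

STATUS = VALUE 34225

cycle 1: issue MUL r3<-Mul1 // r0:6,r1:7,r2:5,r3:Mul1
cycle 2: issue ADD r1<-Add1 // r0:6,r1:Add1,r2:5,r3:Mul1
cycle 3: issue MUL r1<-Mul2 // r0:6,r1:Mul2,r2:5,r3:Mul1
cycle 4: issue ADD r2<-Add2 // r0:6,r1:Mul2,r2:Add2,r3:Mul1
cycle 5: stall // r0:6,r1:Mul2,r2:Add2,r3:Mul1
cycle 6: CDB Mul1=30; issue MUL r1<-Mul1 // r0:6,r1:Mul1,r2:Add2,r3:30
cycle 7: stall // r0:6,r1:Mul1,r2:Add2,r3:30
cycle 8: CDB Add1=37; issue ADD r0<-Add1 // r0:Add1,r1:Mul1,r2:Add2,r3:30
cycle 9: stall // r0:Add1,r1:Mul1,r2:Add2,r3:30
cycle 10: stall // r0:Add1,r1:Mul1,r2:Add2,r3:30
cycle 11: stall // r0:Add1,r1:Mul1,r2:Add2,r3:30
cycle 12: stall // r0:Add1,r1:Mul1,r2:Add2,r3:30
cycle 13: CDB Mul2=185; stall // r0:Add1,r1:Mul1,r2:Add2,r3:30
cycle 14: stall // r0:Add1,r1:Mul1,r2:Add2,r3:30
cycle 15: CDB Add2=190; issue SUB r0<-Add2 // r0:Add2,r1:Mul1,r2:190,r3:30
cycle 16: stall // r0:Add2,r1:Mul1,r2:190,r3:30
cycle 17: stall // r0:Add2,r1:Mul1,r2:190,r3:30
cycle 18: CDB Mul1=34225; stall // r0:Add2,r1:34225,r2:190,r3:30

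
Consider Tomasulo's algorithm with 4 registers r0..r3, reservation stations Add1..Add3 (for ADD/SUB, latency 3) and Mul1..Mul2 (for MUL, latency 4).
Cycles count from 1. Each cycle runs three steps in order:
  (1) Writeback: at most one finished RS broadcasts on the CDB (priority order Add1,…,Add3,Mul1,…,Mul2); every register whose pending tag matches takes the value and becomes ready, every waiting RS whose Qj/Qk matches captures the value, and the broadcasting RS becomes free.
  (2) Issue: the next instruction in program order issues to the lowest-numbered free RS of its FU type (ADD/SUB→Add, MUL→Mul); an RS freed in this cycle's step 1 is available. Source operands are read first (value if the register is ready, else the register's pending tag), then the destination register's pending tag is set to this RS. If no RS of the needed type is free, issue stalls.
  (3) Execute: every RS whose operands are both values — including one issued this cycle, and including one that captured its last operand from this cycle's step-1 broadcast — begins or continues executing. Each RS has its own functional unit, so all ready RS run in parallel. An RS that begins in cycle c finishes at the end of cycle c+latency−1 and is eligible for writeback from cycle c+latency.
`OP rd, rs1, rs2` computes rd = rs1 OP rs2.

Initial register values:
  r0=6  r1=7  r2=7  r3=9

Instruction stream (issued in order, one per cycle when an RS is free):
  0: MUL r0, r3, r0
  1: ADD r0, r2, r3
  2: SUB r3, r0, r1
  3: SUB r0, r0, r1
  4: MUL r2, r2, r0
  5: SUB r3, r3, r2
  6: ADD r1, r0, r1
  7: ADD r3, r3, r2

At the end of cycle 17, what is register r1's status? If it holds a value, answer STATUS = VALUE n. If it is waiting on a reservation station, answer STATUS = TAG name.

STATUS = VALUE 16

  c1: issue MUL r0<-Mul1  regs: r0:Mul1,r1:7,r2:7,r3:9
  c2: issue ADD r0<-Add1  regs: r0:Add1,r1:7,r2:7,r3:9
  c3: issue SUB r3<-Add2  regs: r0:Add1,r1:7,r2:7,r3:Add2
  c4: issue SUB r0<-Add3  regs: r0:Add3,r1:7,r2:7,r3:Add2
  c5: CDB Add1=16; issue MUL r2<-Mul2  regs: r0:Add3,r1:7,r2:Mul2,r3:Add2
  c6: CDB Mul1=54; issue SUB r3<-Add1  regs: r0:Add3,r1:7,r2:Mul2,r3:Add1
  c7: stall  regs: r0:Add3,r1:7,r2:Mul2,r3:Add1
  c8: CDB Add2=9; issue ADD r1<-Add2  regs: r0:Add3,r1:Add2,r2:Mul2,r3:Add1
  c9: CDB Add3=9; issue ADD r3<-Add3  regs: r0:9,r1:Add2,r2:Mul2,r3:Add3
  c10: -  regs: r0:9,r1:Add2,r2:Mul2,r3:Add3
  c11: -  regs: r0:9,r1:Add2,r2:Mul2,r3:Add3
  c12: CDB Add2=16  regs: r0:9,r1:16,r2:Mul2,r3:Add3
  c13: CDB Mul2=63  regs: r0:9,r1:16,r2:63,r3:Add3
  c14: -  regs: r0:9,r1:16,r2:63,r3:Add3
  c15: -  regs: r0:9,r1:16,r2:63,r3:Add3
  c16: CDB Add1=-54  regs: r0:9,r1:16,r2:63,r3:Add3
  c17: -  regs: r0:9,r1:16,r2:63,r3:Add3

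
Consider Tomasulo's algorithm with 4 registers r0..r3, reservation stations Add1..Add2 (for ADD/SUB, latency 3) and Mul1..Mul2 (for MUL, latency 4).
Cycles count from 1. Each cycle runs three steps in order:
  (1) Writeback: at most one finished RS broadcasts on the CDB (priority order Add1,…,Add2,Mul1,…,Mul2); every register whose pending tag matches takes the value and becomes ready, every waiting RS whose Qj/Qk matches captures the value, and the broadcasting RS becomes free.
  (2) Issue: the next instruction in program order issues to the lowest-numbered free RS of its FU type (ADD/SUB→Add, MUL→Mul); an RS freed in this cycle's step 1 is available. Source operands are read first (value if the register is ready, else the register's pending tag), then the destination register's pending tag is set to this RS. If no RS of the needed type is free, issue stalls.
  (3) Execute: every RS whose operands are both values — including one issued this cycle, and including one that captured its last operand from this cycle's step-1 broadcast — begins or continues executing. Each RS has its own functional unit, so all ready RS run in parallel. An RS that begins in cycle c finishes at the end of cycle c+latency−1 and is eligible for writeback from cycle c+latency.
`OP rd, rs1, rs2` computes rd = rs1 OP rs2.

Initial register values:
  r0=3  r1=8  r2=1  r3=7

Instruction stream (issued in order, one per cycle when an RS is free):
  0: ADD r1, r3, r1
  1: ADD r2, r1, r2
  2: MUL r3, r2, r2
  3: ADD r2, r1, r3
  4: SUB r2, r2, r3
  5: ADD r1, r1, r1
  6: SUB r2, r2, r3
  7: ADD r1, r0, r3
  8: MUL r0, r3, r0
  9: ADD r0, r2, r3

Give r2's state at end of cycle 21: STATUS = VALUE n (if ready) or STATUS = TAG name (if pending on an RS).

STATUS = VALUE -241

  c1: issue ADD r1<-Add1  regs: r0:3,r1:Add1,r2:1,r3:7
  c2: issue ADD r2<-Add2  regs: r0:3,r1:Add1,r2:Add2,r3:7
  c3: issue MUL r3<-Mul1  regs: r0:3,r1:Add1,r2:Add2,r3:Mul1
  c4: CDB Add1=15; issue ADD r2<-Add1  regs: r0:3,r1:15,r2:Add1,r3:Mul1
  c5: stall  regs: r0:3,r1:15,r2:Add1,r3:Mul1
  c6: stall  regs: r0:3,r1:15,r2:Add1,r3:Mul1
  c7: CDB Add2=16; issue SUB r2<-Add2  regs: r0:3,r1:15,r2:Add2,r3:Mul1
  c8: stall  regs: r0:3,r1:15,r2:Add2,r3:Mul1
  c9: stall  regs: r0:3,r1:15,r2:Add2,r3:Mul1
  c10: stall  regs: r0:3,r1:15,r2:Add2,r3:Mul1
  c11: CDB Mul1=256; stall  regs: r0:3,r1:15,r2:Add2,r3:256
  c12: stall  regs: r0:3,r1:15,r2:Add2,r3:256
  c13: stall  regs: r0:3,r1:15,r2:Add2,r3:256
  c14: CDB Add1=271; issue ADD r1<-Add1  regs: r0:3,r1:Add1,r2:Add2,r3:256
  c15: stall  regs: r0:3,r1:Add1,r2:Add2,r3:256
  c16: stall  regs: r0:3,r1:Add1,r2:Add2,r3:256
  c17: CDB Add1=30; issue SUB r2<-Add1  regs: r0:3,r1:30,r2:Add1,r3:256
  c18: CDB Add2=15; issue ADD r1<-Add2  regs: r0:3,r1:Add2,r2:Add1,r3:256
  c19: issue MUL r0<-Mul1  regs: r0:Mul1,r1:Add2,r2:Add1,r3:256
  c20: stall  regs: r0:Mul1,r1:Add2,r2:Add1,r3:256
  c21: CDB Add1=-241; issue ADD r0<-Add1  regs: r0:Add1,r1:Add2,r2:-241,r3:256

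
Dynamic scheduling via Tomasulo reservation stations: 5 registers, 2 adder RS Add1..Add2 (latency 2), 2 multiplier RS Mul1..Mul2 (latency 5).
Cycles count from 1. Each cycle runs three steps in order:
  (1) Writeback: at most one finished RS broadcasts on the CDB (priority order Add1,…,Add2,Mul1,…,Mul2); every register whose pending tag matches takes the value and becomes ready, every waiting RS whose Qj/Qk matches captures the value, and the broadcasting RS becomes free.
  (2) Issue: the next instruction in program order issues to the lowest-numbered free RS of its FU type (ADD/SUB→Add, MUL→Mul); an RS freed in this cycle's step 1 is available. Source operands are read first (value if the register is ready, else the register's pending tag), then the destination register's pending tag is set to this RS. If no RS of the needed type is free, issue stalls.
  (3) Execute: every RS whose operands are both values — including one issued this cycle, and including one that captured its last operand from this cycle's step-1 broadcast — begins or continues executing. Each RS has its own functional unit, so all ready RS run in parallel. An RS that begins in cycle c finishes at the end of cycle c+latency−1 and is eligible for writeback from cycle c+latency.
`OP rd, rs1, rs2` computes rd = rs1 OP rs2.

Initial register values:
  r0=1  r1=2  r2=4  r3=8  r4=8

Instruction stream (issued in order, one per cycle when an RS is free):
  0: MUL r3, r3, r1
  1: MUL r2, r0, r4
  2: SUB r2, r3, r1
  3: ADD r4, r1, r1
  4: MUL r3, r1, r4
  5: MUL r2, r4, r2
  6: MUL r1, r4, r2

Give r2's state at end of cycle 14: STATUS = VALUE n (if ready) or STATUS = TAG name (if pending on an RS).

STATUS = VALUE 56

c1: issue MUL r3<-Mul1 | r0:1,r1:2,r2:4,r3:Mul1,r4:8
c2: issue MUL r2<-Mul2 | r0:1,r1:2,r2:Mul2,r3:Mul1,r4:8
c3: issue SUB r2<-Add1 | r0:1,r1:2,r2:Add1,r3:Mul1,r4:8
c4: issue ADD r4<-Add2 | r0:1,r1:2,r2:Add1,r3:Mul1,r4:Add2
c5: stall | r0:1,r1:2,r2:Add1,r3:Mul1,r4:Add2
c6: CDB Add2=4; stall | r0:1,r1:2,r2:Add1,r3:Mul1,r4:4
c7: CDB Mul1=16; issue MUL r3<-Mul1 | r0:1,r1:2,r2:Add1,r3:Mul1,r4:4
c8: CDB Mul2=8; issue MUL r2<-Mul2 | r0:1,r1:2,r2:Mul2,r3:Mul1,r4:4
c9: CDB Add1=14; stall | r0:1,r1:2,r2:Mul2,r3:Mul1,r4:4
c10: stall | r0:1,r1:2,r2:Mul2,r3:Mul1,r4:4
c11: stall | r0:1,r1:2,r2:Mul2,r3:Mul1,r4:4
c12: CDB Mul1=8; issue MUL r1<-Mul1 | r0:1,r1:Mul1,r2:Mul2,r3:8,r4:4
c13: - | r0:1,r1:Mul1,r2:Mul2,r3:8,r4:4
c14: CDB Mul2=56 | r0:1,r1:Mul1,r2:56,r3:8,r4:4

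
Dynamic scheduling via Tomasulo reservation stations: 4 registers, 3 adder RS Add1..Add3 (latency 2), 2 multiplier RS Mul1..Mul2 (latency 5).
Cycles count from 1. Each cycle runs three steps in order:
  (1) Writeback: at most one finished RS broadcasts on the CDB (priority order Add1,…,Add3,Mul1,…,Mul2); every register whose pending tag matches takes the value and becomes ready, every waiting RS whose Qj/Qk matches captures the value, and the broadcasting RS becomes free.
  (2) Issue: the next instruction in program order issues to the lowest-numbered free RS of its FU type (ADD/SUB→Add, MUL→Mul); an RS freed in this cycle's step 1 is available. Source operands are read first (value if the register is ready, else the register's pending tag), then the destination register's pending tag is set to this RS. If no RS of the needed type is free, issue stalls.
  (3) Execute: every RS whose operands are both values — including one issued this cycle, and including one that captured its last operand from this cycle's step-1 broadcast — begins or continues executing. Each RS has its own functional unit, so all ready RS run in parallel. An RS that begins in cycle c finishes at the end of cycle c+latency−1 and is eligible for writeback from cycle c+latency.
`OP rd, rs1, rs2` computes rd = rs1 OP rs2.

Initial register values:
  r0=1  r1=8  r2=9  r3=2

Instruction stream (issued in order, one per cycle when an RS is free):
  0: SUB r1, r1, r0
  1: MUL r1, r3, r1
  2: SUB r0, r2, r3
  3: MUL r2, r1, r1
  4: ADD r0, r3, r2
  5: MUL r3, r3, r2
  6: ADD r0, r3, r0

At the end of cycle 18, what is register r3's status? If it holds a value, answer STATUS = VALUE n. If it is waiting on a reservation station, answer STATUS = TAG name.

STATUS = VALUE 392

  c1: issue SUB r1<-Add1  regs: r0:1,r1:Add1,r2:9,r3:2
  c2: issue MUL r1<-Mul1  regs: r0:1,r1:Mul1,r2:9,r3:2
  c3: CDB Add1=7; issue SUB r0<-Add1  regs: r0:Add1,r1:Mul1,r2:9,r3:2
  c4: issue MUL r2<-Mul2  regs: r0:Add1,r1:Mul1,r2:Mul2,r3:2
  c5: CDB Add1=7; issue ADD r0<-Add1  regs: r0:Add1,r1:Mul1,r2:Mul2,r3:2
  c6: stall  regs: r0:Add1,r1:Mul1,r2:Mul2,r3:2
  c7: stall  regs: r0:Add1,r1:Mul1,r2:Mul2,r3:2
  c8: CDB Mul1=14; issue MUL r3<-Mul1  regs: r0:Add1,r1:14,r2:Mul2,r3:Mul1
  c9: issue ADD r0<-Add2  regs: r0:Add2,r1:14,r2:Mul2,r3:Mul1
  c10: -  regs: r0:Add2,r1:14,r2:Mul2,r3:Mul1
  c11: -  regs: r0:Add2,r1:14,r2:Mul2,r3:Mul1
  c12: -  regs: r0:Add2,r1:14,r2:Mul2,r3:Mul1
  c13: CDB Mul2=196  regs: r0:Add2,r1:14,r2:196,r3:Mul1
  c14: -  regs: r0:Add2,r1:14,r2:196,r3:Mul1
  c15: CDB Add1=198  regs: r0:Add2,r1:14,r2:196,r3:Mul1
  c16: -  regs: r0:Add2,r1:14,r2:196,r3:Mul1
  c17: -  regs: r0:Add2,r1:14,r2:196,r3:Mul1
  c18: CDB Mul1=392  regs: r0:Add2,r1:14,r2:196,r3:392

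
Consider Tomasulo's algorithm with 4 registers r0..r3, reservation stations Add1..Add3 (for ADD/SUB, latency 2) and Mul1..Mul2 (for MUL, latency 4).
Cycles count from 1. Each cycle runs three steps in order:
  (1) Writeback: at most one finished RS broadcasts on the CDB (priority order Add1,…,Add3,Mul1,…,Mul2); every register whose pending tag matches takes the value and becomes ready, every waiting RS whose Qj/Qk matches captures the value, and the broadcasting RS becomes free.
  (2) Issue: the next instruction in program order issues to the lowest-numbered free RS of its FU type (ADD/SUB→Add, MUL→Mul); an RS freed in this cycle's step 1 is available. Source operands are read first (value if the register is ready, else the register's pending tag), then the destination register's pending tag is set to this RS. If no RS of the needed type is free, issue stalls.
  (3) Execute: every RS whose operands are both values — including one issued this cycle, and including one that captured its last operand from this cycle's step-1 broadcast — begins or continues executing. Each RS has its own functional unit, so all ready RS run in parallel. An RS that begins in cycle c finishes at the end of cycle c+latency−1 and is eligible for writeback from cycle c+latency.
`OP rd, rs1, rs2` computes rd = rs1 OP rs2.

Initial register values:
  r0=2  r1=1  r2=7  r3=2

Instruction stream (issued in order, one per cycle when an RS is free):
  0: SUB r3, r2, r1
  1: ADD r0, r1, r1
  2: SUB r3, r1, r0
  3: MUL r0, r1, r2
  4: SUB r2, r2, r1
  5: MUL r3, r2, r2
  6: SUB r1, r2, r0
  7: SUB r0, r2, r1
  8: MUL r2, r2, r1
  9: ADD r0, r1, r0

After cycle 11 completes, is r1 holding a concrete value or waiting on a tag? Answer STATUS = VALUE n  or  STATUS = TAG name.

STATUS = VALUE -1

  c1: issue SUB r3<-Add1  regs: r0:2,r1:1,r2:7,r3:Add1
  c2: issue ADD r0<-Add2  regs: r0:Add2,r1:1,r2:7,r3:Add1
  c3: CDB Add1=6; issue SUB r3<-Add1  regs: r0:Add2,r1:1,r2:7,r3:Add1
  c4: CDB Add2=2; issue MUL r0<-Mul1  regs: r0:Mul1,r1:1,r2:7,r3:Add1
  c5: issue SUB r2<-Add2  regs: r0:Mul1,r1:1,r2:Add2,r3:Add1
  c6: CDB Add1=-1; issue MUL r3<-Mul2  regs: r0:Mul1,r1:1,r2:Add2,r3:Mul2
  c7: CDB Add2=6; issue SUB r1<-Add1  regs: r0:Mul1,r1:Add1,r2:6,r3:Mul2
  c8: CDB Mul1=7; issue SUB r0<-Add2  regs: r0:Add2,r1:Add1,r2:6,r3:Mul2
  c9: issue MUL r2<-Mul1  regs: r0:Add2,r1:Add1,r2:Mul1,r3:Mul2
  c10: CDB Add1=-1; issue ADD r0<-Add1  regs: r0:Add1,r1:-1,r2:Mul1,r3:Mul2
  c11: CDB Mul2=36  regs: r0:Add1,r1:-1,r2:Mul1,r3:36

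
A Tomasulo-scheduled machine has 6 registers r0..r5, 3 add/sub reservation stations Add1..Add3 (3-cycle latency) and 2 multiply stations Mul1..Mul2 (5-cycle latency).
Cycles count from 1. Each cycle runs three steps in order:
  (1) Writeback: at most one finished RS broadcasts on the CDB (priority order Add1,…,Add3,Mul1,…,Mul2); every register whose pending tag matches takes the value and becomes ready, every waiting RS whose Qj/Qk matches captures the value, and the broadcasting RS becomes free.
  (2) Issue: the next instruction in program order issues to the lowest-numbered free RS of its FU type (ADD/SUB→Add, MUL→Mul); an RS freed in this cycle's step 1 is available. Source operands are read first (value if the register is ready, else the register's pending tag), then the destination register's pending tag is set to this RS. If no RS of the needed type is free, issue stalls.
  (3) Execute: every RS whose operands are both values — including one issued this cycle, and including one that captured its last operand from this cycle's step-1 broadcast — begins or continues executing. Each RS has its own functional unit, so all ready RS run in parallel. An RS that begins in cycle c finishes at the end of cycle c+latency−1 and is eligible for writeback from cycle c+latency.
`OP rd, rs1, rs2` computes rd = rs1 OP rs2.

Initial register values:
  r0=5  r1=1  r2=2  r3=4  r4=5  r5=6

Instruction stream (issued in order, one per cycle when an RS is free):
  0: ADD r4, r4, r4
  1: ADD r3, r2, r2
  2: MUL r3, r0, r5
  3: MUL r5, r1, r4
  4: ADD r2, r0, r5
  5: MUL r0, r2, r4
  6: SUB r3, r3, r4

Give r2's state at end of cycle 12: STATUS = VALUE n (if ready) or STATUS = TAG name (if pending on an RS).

STATUS = VALUE 15

cycle 1: issue ADD r4<-Add1 // r0:5,r1:1,r2:2,r3:4,r4:Add1,r5:6
cycle 2: issue ADD r3<-Add2 // r0:5,r1:1,r2:2,r3:Add2,r4:Add1,r5:6
cycle 3: issue MUL r3<-Mul1 // r0:5,r1:1,r2:2,r3:Mul1,r4:Add1,r5:6
cycle 4: CDB Add1=10; issue MUL r5<-Mul2 // r0:5,r1:1,r2:2,r3:Mul1,r4:10,r5:Mul2
cycle 5: CDB Add2=4; issue ADD r2<-Add1 // r0:5,r1:1,r2:Add1,r3:Mul1,r4:10,r5:Mul2
cycle 6: stall // r0:5,r1:1,r2:Add1,r3:Mul1,r4:10,r5:Mul2
cycle 7: stall // r0:5,r1:1,r2:Add1,r3:Mul1,r4:10,r5:Mul2
cycle 8: CDB Mul1=30; issue MUL r0<-Mul1 // r0:Mul1,r1:1,r2:Add1,r3:30,r4:10,r5:Mul2
cycle 9: CDB Mul2=10; issue SUB r3<-Add2 // r0:Mul1,r1:1,r2:Add1,r3:Add2,r4:10,r5:10
cycle 10: - // r0:Mul1,r1:1,r2:Add1,r3:Add2,r4:10,r5:10
cycle 11: - // r0:Mul1,r1:1,r2:Add1,r3:Add2,r4:10,r5:10
cycle 12: CDB Add1=15 // r0:Mul1,r1:1,r2:15,r3:Add2,r4:10,r5:10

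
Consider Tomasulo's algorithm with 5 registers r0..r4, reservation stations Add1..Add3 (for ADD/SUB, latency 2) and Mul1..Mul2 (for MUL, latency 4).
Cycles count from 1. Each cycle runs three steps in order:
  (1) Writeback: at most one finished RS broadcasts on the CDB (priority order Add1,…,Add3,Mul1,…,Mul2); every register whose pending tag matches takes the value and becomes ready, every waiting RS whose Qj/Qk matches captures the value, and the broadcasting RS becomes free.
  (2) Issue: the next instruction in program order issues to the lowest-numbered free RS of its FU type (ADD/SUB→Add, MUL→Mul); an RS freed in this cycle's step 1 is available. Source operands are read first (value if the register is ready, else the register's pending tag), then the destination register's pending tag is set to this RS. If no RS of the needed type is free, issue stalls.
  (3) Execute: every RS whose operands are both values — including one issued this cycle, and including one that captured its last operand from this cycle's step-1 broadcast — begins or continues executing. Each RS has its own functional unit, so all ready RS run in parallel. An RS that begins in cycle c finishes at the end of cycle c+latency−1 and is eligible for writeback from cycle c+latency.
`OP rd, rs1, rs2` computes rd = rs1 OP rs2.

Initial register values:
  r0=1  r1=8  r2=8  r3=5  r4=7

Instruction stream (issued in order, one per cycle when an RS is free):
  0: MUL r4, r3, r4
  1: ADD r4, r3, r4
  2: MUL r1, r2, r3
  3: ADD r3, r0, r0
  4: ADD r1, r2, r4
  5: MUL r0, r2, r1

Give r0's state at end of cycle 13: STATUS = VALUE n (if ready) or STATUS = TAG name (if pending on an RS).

STATUS = VALUE 384

cycle 1: issue MUL r4<-Mul1 // r0:1,r1:8,r2:8,r3:5,r4:Mul1
cycle 2: issue ADD r4<-Add1 // r0:1,r1:8,r2:8,r3:5,r4:Add1
cycle 3: issue MUL r1<-Mul2 // r0:1,r1:Mul2,r2:8,r3:5,r4:Add1
cycle 4: issue ADD r3<-Add2 // r0:1,r1:Mul2,r2:8,r3:Add2,r4:Add1
cycle 5: CDB Mul1=35; issue ADD r1<-Add3 // r0:1,r1:Add3,r2:8,r3:Add2,r4:Add1
cycle 6: CDB Add2=2; issue MUL r0<-Mul1 // r0:Mul1,r1:Add3,r2:8,r3:2,r4:Add1
cycle 7: CDB Add1=40 // r0:Mul1,r1:Add3,r2:8,r3:2,r4:40
cycle 8: CDB Mul2=40 // r0:Mul1,r1:Add3,r2:8,r3:2,r4:40
cycle 9: CDB Add3=48 // r0:Mul1,r1:48,r2:8,r3:2,r4:40
cycle 10: - // r0:Mul1,r1:48,r2:8,r3:2,r4:40
cycle 11: - // r0:Mul1,r1:48,r2:8,r3:2,r4:40
cycle 12: - // r0:Mul1,r1:48,r2:8,r3:2,r4:40
cycle 13: CDB Mul1=384 // r0:384,r1:48,r2:8,r3:2,r4:40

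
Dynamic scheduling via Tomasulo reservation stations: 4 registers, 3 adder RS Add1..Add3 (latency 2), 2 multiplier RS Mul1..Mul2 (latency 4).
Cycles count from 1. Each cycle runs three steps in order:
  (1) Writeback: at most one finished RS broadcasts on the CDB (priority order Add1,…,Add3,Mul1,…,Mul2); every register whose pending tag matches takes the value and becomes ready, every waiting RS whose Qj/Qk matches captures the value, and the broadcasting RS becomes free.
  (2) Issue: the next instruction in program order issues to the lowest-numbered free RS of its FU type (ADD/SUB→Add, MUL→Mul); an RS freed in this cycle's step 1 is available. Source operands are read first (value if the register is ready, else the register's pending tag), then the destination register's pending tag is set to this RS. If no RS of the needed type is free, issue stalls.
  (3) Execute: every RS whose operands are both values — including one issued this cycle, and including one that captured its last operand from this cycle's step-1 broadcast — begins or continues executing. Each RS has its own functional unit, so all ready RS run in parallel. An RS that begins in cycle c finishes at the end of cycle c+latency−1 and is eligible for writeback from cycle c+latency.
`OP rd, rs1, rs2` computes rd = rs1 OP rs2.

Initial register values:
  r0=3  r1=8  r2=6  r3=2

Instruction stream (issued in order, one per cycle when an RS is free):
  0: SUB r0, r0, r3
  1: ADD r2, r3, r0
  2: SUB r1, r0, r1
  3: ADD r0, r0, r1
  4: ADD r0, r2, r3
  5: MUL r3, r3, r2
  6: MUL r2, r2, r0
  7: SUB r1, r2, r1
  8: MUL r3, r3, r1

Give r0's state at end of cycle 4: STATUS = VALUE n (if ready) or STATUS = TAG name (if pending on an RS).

STATUS = TAG Add3

c1: issue SUB r0<-Add1 | r0:Add1,r1:8,r2:6,r3:2
c2: issue ADD r2<-Add2 | r0:Add1,r1:8,r2:Add2,r3:2
c3: CDB Add1=1; issue SUB r1<-Add1 | r0:1,r1:Add1,r2:Add2,r3:2
c4: issue ADD r0<-Add3 | r0:Add3,r1:Add1,r2:Add2,r3:2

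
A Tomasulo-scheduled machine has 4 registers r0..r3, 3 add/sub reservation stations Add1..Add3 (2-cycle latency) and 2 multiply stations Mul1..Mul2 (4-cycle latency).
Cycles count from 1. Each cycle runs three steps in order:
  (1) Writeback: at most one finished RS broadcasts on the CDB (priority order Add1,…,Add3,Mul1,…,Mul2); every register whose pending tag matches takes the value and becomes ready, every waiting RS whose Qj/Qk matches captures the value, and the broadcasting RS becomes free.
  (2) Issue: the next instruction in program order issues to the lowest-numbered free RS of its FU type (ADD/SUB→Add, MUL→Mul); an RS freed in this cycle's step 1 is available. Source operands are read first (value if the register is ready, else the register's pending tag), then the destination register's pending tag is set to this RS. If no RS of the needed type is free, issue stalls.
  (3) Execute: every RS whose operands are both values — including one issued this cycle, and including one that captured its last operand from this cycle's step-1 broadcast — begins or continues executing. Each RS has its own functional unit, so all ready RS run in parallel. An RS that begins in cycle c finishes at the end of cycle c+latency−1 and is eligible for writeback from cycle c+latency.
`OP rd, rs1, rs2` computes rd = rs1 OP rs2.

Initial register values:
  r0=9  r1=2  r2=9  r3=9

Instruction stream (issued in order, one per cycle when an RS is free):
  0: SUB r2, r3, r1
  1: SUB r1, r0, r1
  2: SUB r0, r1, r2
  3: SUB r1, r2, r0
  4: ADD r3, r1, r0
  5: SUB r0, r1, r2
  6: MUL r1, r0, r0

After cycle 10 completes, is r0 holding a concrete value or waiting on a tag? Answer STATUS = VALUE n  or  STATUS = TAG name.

STATUS = VALUE 0

cycle 1: issue SUB r2<-Add1 // r0:9,r1:2,r2:Add1,r3:9
cycle 2: issue SUB r1<-Add2 // r0:9,r1:Add2,r2:Add1,r3:9
cycle 3: CDB Add1=7; issue SUB r0<-Add1 // r0:Add1,r1:Add2,r2:7,r3:9
cycle 4: CDB Add2=7; issue SUB r1<-Add2 // r0:Add1,r1:Add2,r2:7,r3:9
cycle 5: issue ADD r3<-Add3 // r0:Add1,r1:Add2,r2:7,r3:Add3
cycle 6: CDB Add1=0; issue SUB r0<-Add1 // r0:Add1,r1:Add2,r2:7,r3:Add3
cycle 7: issue MUL r1<-Mul1 // r0:Add1,r1:Mul1,r2:7,r3:Add3
cycle 8: CDB Add2=7 // r0:Add1,r1:Mul1,r2:7,r3:Add3
cycle 9: - // r0:Add1,r1:Mul1,r2:7,r3:Add3
cycle 10: CDB Add1=0 // r0:0,r1:Mul1,r2:7,r3:Add3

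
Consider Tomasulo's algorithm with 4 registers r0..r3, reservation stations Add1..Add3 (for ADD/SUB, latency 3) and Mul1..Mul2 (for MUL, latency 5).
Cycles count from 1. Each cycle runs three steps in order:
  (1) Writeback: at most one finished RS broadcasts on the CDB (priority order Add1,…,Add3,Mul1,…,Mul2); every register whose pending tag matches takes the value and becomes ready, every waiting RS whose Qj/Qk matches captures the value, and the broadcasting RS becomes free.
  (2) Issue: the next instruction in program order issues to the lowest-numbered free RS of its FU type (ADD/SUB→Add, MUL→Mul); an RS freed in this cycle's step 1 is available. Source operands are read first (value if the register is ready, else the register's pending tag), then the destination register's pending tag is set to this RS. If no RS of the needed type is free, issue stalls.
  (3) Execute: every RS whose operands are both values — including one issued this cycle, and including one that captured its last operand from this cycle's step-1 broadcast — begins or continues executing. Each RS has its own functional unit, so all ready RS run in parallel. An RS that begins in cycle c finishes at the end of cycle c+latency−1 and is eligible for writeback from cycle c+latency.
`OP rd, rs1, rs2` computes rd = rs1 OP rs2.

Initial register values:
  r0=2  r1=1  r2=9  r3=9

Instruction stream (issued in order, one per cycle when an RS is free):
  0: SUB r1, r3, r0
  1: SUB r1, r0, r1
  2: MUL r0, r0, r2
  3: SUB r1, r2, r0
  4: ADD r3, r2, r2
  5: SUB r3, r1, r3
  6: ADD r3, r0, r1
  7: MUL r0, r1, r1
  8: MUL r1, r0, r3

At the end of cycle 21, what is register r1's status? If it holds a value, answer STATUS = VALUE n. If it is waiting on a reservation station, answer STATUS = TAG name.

cycle 1: issue SUB r1<-Add1 // r0:2,r1:Add1,r2:9,r3:9
cycle 2: issue SUB r1<-Add2 // r0:2,r1:Add2,r2:9,r3:9
cycle 3: issue MUL r0<-Mul1 // r0:Mul1,r1:Add2,r2:9,r3:9
cycle 4: CDB Add1=7; issue SUB r1<-Add1 // r0:Mul1,r1:Add1,r2:9,r3:9
cycle 5: issue ADD r3<-Add3 // r0:Mul1,r1:Add1,r2:9,r3:Add3
cycle 6: stall // r0:Mul1,r1:Add1,r2:9,r3:Add3
cycle 7: CDB Add2=-5; issue SUB r3<-Add2 // r0:Mul1,r1:Add1,r2:9,r3:Add2
cycle 8: CDB Add3=18; issue ADD r3<-Add3 // r0:Mul1,r1:Add1,r2:9,r3:Add3
cycle 9: CDB Mul1=18; issue MUL r0<-Mul1 // r0:Mul1,r1:Add1,r2:9,r3:Add3
cycle 10: issue MUL r1<-Mul2 // r0:Mul1,r1:Mul2,r2:9,r3:Add3
cycle 11: - // r0:Mul1,r1:Mul2,r2:9,r3:Add3
cycle 12: CDB Add1=-9 // r0:Mul1,r1:Mul2,r2:9,r3:Add3
cycle 13: - // r0:Mul1,r1:Mul2,r2:9,r3:Add3
cycle 14: - // r0:Mul1,r1:Mul2,r2:9,r3:Add3
cycle 15: CDB Add2=-27 // r0:Mul1,r1:Mul2,r2:9,r3:Add3
cycle 16: CDB Add3=9 // r0:Mul1,r1:Mul2,r2:9,r3:9
cycle 17: CDB Mul1=81 // r0:81,r1:Mul2,r2:9,r3:9
cycle 18: - // r0:81,r1:Mul2,r2:9,r3:9
cycle 19: - // r0:81,r1:Mul2,r2:9,r3:9
cycle 20: - // r0:81,r1:Mul2,r2:9,r3:9
cycle 21: - // r0:81,r1:Mul2,r2:9,r3:9

STATUS = TAG Mul2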